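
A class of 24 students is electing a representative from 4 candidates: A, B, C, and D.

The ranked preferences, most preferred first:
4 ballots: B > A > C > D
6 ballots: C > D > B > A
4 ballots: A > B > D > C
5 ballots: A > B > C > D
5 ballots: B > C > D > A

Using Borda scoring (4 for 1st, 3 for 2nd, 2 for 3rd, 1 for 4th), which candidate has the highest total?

A: 4×3 + 6×1 + 4×4 + 5×4 + 5×1 = 59
B: 4×4 + 6×2 + 4×3 + 5×3 + 5×4 = 75
C: 4×2 + 6×4 + 4×1 + 5×2 + 5×3 = 61
D: 4×1 + 6×3 + 4×2 + 5×1 + 5×2 = 45

B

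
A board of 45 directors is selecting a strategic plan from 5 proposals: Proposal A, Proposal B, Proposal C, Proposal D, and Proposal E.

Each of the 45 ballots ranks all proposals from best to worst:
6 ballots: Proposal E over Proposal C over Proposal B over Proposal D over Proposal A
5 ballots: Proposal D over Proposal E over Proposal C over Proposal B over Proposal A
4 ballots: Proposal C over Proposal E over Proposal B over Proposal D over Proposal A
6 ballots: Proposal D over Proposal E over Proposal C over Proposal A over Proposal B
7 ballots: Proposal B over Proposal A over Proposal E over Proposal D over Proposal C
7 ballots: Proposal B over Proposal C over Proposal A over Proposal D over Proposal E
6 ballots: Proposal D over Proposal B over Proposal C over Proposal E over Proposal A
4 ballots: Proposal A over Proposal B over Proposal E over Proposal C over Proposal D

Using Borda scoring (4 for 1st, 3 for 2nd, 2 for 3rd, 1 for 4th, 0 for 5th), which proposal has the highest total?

Proposal A: 6×0 + 5×0 + 4×0 + 6×1 + 7×3 + 7×2 + 6×0 + 4×4 = 57
Proposal B: 6×2 + 5×1 + 4×2 + 6×0 + 7×4 + 7×4 + 6×3 + 4×3 = 111
Proposal C: 6×3 + 5×2 + 4×4 + 6×2 + 7×0 + 7×3 + 6×2 + 4×1 = 93
Proposal D: 6×1 + 5×4 + 4×1 + 6×4 + 7×1 + 7×1 + 6×4 + 4×0 = 92
Proposal E: 6×4 + 5×3 + 4×3 + 6×3 + 7×2 + 7×0 + 6×1 + 4×2 = 97

Proposal B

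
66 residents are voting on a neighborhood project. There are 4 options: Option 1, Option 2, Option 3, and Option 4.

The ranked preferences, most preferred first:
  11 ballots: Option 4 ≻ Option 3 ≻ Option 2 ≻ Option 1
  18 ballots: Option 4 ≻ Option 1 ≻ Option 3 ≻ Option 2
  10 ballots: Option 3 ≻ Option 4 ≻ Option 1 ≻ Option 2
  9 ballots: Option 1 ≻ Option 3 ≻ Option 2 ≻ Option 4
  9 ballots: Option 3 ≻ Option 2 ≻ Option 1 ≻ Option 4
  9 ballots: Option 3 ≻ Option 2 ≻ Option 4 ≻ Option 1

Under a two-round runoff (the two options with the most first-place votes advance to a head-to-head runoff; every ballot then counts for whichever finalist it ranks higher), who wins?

Round 1 first-place votes: Option 1 9, Option 2 0, Option 3 28, Option 4 29. Option 4 and Option 3 advance.
Runoff: Option 4 is ranked above Option 3 on 29 ballots, Option 3 above Option 4 on 37.

Option 3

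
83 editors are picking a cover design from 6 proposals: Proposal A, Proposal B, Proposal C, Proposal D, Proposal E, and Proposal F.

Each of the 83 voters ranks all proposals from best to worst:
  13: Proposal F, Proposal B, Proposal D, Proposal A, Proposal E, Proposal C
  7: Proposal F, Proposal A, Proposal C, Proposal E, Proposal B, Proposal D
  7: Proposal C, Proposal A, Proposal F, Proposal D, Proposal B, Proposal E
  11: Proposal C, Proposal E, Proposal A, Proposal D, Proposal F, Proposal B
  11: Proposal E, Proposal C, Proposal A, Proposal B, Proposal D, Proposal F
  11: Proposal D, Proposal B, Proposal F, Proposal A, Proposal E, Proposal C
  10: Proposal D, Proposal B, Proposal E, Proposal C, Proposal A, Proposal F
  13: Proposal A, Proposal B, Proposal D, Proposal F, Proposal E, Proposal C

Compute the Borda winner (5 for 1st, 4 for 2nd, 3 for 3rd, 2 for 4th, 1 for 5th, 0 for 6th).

Proposal A

Proposal A: 13×2 + 7×4 + 7×4 + 11×3 + 11×3 + 11×2 + 10×1 + 13×5 = 245
Proposal B: 13×4 + 7×1 + 7×1 + 11×0 + 11×2 + 11×4 + 10×4 + 13×4 = 224
Proposal C: 13×0 + 7×3 + 7×5 + 11×5 + 11×4 + 11×0 + 10×2 + 13×0 = 175
Proposal D: 13×3 + 7×0 + 7×2 + 11×2 + 11×1 + 11×5 + 10×5 + 13×3 = 230
Proposal E: 13×1 + 7×2 + 7×0 + 11×4 + 11×5 + 11×1 + 10×3 + 13×1 = 180
Proposal F: 13×5 + 7×5 + 7×3 + 11×1 + 11×0 + 11×3 + 10×0 + 13×2 = 191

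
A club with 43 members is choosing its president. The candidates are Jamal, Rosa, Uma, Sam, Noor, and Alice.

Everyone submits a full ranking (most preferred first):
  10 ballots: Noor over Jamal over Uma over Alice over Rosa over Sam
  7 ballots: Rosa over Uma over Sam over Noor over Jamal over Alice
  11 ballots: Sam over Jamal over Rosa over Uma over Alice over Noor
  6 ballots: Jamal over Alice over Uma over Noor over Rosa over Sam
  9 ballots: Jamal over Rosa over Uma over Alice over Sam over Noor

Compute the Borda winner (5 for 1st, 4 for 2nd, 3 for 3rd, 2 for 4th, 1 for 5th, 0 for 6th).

Jamal

Jamal: 10×4 + 7×1 + 11×4 + 6×5 + 9×5 = 166
Rosa: 10×1 + 7×5 + 11×3 + 6×1 + 9×4 = 120
Uma: 10×3 + 7×4 + 11×2 + 6×3 + 9×3 = 125
Sam: 10×0 + 7×3 + 11×5 + 6×0 + 9×1 = 85
Noor: 10×5 + 7×2 + 11×0 + 6×2 + 9×0 = 76
Alice: 10×2 + 7×0 + 11×1 + 6×4 + 9×2 = 73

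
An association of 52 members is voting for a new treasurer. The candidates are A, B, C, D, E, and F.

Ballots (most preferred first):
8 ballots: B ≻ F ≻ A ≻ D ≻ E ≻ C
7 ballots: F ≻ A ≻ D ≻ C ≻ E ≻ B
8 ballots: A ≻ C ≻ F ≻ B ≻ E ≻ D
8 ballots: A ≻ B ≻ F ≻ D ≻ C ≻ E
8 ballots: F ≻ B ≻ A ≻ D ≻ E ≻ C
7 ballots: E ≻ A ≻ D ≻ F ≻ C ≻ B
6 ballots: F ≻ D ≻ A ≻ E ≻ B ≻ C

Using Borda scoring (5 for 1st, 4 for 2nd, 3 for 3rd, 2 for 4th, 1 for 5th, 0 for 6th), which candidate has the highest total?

A

A: 8×3 + 7×4 + 8×5 + 8×5 + 8×3 + 7×4 + 6×3 = 202
B: 8×5 + 7×0 + 8×2 + 8×4 + 8×4 + 7×0 + 6×1 = 126
C: 8×0 + 7×2 + 8×4 + 8×1 + 8×0 + 7×1 + 6×0 = 61
D: 8×2 + 7×3 + 8×0 + 8×2 + 8×2 + 7×3 + 6×4 = 114
E: 8×1 + 7×1 + 8×1 + 8×0 + 8×1 + 7×5 + 6×2 = 78
F: 8×4 + 7×5 + 8×3 + 8×3 + 8×5 + 7×2 + 6×5 = 199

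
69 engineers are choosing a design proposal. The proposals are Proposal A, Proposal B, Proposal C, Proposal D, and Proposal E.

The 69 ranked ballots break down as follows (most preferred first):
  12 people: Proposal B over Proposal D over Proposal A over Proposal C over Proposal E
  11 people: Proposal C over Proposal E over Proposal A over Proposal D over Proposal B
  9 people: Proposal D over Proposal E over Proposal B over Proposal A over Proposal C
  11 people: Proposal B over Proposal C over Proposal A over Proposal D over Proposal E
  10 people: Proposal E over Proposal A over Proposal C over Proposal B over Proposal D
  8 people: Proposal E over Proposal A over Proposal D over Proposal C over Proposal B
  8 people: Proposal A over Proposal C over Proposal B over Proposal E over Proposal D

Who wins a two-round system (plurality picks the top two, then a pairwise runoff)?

Proposal E

Round 1 first-place votes: Proposal A 8, Proposal B 23, Proposal C 11, Proposal D 9, Proposal E 18. Proposal B and Proposal E advance.
Runoff: Proposal B is ranked above Proposal E on 31 ballots, Proposal E above Proposal B on 38.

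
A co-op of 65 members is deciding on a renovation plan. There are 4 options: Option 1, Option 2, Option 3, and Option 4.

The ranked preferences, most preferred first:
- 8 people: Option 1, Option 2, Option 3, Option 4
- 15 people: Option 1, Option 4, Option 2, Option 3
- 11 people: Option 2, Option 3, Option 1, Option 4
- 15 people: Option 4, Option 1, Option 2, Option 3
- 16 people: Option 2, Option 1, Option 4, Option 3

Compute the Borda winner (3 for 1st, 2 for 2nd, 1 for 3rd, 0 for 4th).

Option 1: 8×3 + 15×3 + 11×1 + 15×2 + 16×2 = 142
Option 2: 8×2 + 15×1 + 11×3 + 15×1 + 16×3 = 127
Option 3: 8×1 + 15×0 + 11×2 + 15×0 + 16×0 = 30
Option 4: 8×0 + 15×2 + 11×0 + 15×3 + 16×1 = 91

Option 1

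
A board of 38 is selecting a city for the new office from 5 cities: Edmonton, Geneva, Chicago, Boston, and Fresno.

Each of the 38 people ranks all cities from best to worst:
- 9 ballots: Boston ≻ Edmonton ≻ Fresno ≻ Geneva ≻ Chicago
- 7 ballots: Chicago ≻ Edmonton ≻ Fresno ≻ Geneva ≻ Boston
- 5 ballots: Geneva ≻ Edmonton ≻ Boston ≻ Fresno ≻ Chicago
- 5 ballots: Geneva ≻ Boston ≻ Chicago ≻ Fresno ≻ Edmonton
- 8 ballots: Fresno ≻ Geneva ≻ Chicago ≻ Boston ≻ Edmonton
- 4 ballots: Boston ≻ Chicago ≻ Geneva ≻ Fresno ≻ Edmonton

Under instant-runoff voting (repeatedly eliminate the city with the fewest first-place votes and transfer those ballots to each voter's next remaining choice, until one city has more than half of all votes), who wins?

Boston

Round 1: Edmonton 0, Geneva 10, Chicago 7, Boston 13, Fresno 8. Edmonton eliminated.
Round 2: Geneva 10, Chicago 7, Boston 13, Fresno 8. Chicago eliminated.
Round 3: Geneva 10, Boston 13, Fresno 15. Geneva eliminated.
Round 4: Boston 23, Fresno 15. Boston has a majority (≥20).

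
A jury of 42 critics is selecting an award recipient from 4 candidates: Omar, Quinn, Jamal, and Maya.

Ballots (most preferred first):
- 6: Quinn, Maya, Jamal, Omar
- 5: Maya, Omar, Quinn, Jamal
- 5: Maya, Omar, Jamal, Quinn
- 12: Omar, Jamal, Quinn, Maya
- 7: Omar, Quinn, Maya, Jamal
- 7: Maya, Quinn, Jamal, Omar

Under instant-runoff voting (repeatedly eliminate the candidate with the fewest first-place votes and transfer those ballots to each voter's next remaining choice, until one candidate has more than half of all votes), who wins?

Round 1: Omar 19, Quinn 6, Jamal 0, Maya 17. Jamal eliminated.
Round 2: Omar 19, Quinn 6, Maya 17. Quinn eliminated.
Round 3: Omar 19, Maya 23. Maya has a majority (≥22).

Maya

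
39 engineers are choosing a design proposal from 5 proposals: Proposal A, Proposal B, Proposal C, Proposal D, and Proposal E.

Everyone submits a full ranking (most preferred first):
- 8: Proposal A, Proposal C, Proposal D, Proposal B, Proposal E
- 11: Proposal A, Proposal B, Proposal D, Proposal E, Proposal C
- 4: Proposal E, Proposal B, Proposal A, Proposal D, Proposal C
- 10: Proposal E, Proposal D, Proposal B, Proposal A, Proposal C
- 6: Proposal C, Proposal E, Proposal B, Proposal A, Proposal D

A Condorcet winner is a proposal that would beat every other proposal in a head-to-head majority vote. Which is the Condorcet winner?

Proposal E vs Proposal A: 20–19
Proposal E vs Proposal B: 20–19
Proposal E vs Proposal C: 25–14
Proposal E vs Proposal D: 20–19
Proposal E beats every other proposal.

Proposal E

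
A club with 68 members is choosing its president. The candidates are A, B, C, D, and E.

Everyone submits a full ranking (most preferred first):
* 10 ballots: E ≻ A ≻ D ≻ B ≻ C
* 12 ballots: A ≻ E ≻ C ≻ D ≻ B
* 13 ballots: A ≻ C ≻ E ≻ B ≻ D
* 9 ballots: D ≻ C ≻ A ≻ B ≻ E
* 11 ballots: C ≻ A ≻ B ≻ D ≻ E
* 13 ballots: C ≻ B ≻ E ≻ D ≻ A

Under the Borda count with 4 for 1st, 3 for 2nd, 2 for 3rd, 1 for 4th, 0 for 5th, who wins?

A: 10×3 + 12×4 + 13×4 + 9×2 + 11×3 + 13×0 = 181
B: 10×1 + 12×0 + 13×1 + 9×1 + 11×2 + 13×3 = 93
C: 10×0 + 12×2 + 13×3 + 9×3 + 11×4 + 13×4 = 186
D: 10×2 + 12×1 + 13×0 + 9×4 + 11×1 + 13×1 = 92
E: 10×4 + 12×3 + 13×2 + 9×0 + 11×0 + 13×2 = 128

C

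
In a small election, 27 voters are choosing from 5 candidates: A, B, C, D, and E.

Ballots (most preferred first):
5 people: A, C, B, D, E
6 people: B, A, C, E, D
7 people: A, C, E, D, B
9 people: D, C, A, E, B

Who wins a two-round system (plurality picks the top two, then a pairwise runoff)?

Round 1 first-place votes: A 12, B 6, C 0, D 9, E 0. A and D advance.
Runoff: A is ranked above D on 18 ballots, D above A on 9.

A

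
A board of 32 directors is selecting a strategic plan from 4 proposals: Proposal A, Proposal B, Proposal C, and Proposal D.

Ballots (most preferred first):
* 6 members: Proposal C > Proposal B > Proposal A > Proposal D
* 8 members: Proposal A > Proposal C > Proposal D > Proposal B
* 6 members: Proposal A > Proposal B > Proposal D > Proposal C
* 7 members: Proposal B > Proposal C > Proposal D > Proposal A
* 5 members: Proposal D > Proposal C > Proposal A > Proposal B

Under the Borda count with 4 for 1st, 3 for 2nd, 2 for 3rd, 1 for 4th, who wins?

Proposal C

Proposal A: 6×2 + 8×4 + 6×4 + 7×1 + 5×2 = 85
Proposal B: 6×3 + 8×1 + 6×3 + 7×4 + 5×1 = 77
Proposal C: 6×4 + 8×3 + 6×1 + 7×3 + 5×3 = 90
Proposal D: 6×1 + 8×2 + 6×2 + 7×2 + 5×4 = 68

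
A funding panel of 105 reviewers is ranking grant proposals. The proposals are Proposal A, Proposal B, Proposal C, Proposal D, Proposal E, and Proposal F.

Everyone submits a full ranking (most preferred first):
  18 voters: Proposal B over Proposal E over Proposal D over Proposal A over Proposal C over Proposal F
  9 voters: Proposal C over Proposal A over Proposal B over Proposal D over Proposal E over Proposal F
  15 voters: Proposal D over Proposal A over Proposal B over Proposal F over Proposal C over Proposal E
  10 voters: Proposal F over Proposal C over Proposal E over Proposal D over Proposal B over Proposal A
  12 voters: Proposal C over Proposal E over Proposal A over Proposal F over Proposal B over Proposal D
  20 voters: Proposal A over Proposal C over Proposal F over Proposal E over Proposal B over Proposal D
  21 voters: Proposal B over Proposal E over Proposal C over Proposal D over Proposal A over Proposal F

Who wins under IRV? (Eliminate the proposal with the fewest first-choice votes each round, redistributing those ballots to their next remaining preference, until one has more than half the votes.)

Round 1: Proposal A 20, Proposal B 39, Proposal C 21, Proposal D 15, Proposal E 0, Proposal F 10. Proposal E eliminated.
Round 2: Proposal A 20, Proposal B 39, Proposal C 21, Proposal D 15, Proposal F 10. Proposal F eliminated.
Round 3: Proposal A 20, Proposal B 39, Proposal C 31, Proposal D 15. Proposal D eliminated.
Round 4: Proposal A 35, Proposal B 39, Proposal C 31. Proposal C eliminated.
Round 5: Proposal A 56, Proposal B 49. Proposal A has a majority (≥53).

Proposal A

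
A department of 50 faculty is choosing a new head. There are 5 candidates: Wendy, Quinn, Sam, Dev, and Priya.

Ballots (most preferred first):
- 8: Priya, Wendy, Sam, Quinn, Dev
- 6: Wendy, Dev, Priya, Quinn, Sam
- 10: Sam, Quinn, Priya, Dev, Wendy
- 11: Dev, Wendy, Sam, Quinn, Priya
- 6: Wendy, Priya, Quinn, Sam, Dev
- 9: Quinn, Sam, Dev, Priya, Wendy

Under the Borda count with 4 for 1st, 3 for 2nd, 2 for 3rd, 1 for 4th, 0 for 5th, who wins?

Sam

Wendy: 8×3 + 6×4 + 10×0 + 11×3 + 6×4 + 9×0 = 105
Quinn: 8×1 + 6×1 + 10×3 + 11×1 + 6×2 + 9×4 = 103
Sam: 8×2 + 6×0 + 10×4 + 11×2 + 6×1 + 9×3 = 111
Dev: 8×0 + 6×3 + 10×1 + 11×4 + 6×0 + 9×2 = 90
Priya: 8×4 + 6×2 + 10×2 + 11×0 + 6×3 + 9×1 = 91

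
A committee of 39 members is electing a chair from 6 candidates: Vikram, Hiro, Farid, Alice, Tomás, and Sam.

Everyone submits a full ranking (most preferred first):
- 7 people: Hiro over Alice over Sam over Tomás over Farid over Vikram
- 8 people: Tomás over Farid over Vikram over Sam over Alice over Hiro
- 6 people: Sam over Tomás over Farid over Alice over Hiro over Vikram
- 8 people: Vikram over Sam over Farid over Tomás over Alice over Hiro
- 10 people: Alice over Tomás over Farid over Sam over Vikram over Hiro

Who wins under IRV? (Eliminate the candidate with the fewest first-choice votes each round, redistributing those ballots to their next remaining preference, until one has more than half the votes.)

Round 1: Vikram 8, Hiro 7, Farid 0, Alice 10, Tomás 8, Sam 6. Farid eliminated.
Round 2: Vikram 8, Hiro 7, Alice 10, Tomás 8, Sam 6. Sam eliminated.
Round 3: Vikram 8, Hiro 7, Alice 10, Tomás 14. Hiro eliminated.
Round 4: Vikram 8, Alice 17, Tomás 14. Vikram eliminated.
Round 5: Alice 17, Tomás 22. Tomás has a majority (≥20).

Tomás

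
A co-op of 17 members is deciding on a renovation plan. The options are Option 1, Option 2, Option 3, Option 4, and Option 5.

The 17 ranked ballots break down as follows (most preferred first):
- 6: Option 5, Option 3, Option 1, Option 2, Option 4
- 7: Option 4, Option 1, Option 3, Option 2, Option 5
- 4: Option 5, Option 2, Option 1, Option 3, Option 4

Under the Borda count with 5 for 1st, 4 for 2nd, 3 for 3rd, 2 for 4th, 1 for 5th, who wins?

Option 1: 6×3 + 7×4 + 4×3 = 58
Option 2: 6×2 + 7×2 + 4×4 = 42
Option 3: 6×4 + 7×3 + 4×2 = 53
Option 4: 6×1 + 7×5 + 4×1 = 45
Option 5: 6×5 + 7×1 + 4×5 = 57

Option 1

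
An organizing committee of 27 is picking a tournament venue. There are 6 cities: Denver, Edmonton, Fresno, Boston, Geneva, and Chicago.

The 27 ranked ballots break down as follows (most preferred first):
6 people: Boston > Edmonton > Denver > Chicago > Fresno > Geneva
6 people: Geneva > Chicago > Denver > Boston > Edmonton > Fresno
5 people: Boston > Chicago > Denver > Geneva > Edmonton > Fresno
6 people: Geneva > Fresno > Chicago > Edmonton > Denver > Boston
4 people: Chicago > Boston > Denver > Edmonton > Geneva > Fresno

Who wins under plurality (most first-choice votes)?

First-place votes: Denver 0, Edmonton 0, Fresno 0, Boston 11, Geneva 12, Chicago 4.

Geneva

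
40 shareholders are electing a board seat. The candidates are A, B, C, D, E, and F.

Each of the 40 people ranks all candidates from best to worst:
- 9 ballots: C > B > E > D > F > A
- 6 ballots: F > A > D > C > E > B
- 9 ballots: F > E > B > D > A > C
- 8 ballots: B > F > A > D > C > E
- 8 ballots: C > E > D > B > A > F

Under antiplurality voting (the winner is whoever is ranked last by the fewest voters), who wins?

Last-place votes: A 9, B 6, C 9, D 0, E 8, F 8.

D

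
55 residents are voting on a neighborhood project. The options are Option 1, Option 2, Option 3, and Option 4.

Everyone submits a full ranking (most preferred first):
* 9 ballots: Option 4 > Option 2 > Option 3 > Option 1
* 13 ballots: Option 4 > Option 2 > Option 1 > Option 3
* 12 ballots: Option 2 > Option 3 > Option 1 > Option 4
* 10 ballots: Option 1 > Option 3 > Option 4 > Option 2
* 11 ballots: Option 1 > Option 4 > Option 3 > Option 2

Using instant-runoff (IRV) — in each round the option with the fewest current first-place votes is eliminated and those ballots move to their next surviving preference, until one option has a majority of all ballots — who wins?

Option 1

Round 1: Option 1 21, Option 2 12, Option 3 0, Option 4 22. Option 3 eliminated.
Round 2: Option 1 21, Option 2 12, Option 4 22. Option 2 eliminated.
Round 3: Option 1 33, Option 4 22. Option 1 has a majority (≥28).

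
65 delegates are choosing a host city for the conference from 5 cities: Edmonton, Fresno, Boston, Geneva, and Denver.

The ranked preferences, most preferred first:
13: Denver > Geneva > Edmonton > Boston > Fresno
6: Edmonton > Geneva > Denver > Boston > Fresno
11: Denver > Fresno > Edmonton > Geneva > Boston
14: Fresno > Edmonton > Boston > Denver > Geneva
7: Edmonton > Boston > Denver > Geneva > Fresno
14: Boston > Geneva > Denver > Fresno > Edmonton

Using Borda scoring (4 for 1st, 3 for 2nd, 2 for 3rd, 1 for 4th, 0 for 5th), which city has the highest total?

Denver

Edmonton: 13×2 + 6×4 + 11×2 + 14×3 + 7×4 + 14×0 = 142
Fresno: 13×0 + 6×0 + 11×3 + 14×4 + 7×0 + 14×1 = 103
Boston: 13×1 + 6×1 + 11×0 + 14×2 + 7×3 + 14×4 = 124
Geneva: 13×3 + 6×3 + 11×1 + 14×0 + 7×1 + 14×3 = 117
Denver: 13×4 + 6×2 + 11×4 + 14×1 + 7×2 + 14×2 = 164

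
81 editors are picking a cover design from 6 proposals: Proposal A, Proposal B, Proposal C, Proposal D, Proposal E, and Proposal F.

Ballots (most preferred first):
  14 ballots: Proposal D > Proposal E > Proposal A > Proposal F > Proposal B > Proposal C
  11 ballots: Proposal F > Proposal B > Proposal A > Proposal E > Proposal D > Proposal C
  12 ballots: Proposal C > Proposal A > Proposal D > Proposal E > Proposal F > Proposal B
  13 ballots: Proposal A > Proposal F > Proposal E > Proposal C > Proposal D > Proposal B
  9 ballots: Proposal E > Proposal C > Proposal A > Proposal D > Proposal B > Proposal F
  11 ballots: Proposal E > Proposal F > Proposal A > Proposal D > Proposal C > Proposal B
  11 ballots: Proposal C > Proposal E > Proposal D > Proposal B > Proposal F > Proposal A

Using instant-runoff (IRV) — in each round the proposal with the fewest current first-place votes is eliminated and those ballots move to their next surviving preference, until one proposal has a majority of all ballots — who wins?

Round 1: Proposal A 13, Proposal B 0, Proposal C 23, Proposal D 14, Proposal E 20, Proposal F 11. Proposal B eliminated.
Round 2: Proposal A 13, Proposal C 23, Proposal D 14, Proposal E 20, Proposal F 11. Proposal F eliminated.
Round 3: Proposal A 24, Proposal C 23, Proposal D 14, Proposal E 20. Proposal D eliminated.
Round 4: Proposal A 24, Proposal C 23, Proposal E 34. Proposal C eliminated.
Round 5: Proposal A 36, Proposal E 45. Proposal E has a majority (≥41).

Proposal E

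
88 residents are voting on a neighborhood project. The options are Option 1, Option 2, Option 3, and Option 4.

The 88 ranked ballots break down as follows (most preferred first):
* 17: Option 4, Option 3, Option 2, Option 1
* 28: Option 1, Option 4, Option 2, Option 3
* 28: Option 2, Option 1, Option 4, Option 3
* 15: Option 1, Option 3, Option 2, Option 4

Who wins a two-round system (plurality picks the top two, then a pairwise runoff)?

Round 1 first-place votes: Option 1 43, Option 2 28, Option 3 0, Option 4 17. Option 1 and Option 2 advance.
Runoff: Option 1 is ranked above Option 2 on 43 ballots, Option 2 above Option 1 on 45.

Option 2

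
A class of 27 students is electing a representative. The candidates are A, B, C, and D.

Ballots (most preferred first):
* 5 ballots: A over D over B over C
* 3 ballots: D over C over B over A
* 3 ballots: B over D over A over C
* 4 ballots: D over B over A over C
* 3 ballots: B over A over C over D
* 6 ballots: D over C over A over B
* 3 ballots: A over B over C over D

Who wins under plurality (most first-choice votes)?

D

First-place votes: A 8, B 6, C 0, D 13.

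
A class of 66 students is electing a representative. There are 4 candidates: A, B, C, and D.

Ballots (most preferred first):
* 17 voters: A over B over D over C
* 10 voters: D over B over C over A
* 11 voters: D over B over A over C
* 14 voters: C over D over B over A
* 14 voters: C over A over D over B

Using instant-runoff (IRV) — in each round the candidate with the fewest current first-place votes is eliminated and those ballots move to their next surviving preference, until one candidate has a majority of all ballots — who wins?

Round 1: A 17, B 0, C 28, D 21. B eliminated.
Round 2: A 17, C 28, D 21. A eliminated.
Round 3: C 28, D 38. D has a majority (≥34).

D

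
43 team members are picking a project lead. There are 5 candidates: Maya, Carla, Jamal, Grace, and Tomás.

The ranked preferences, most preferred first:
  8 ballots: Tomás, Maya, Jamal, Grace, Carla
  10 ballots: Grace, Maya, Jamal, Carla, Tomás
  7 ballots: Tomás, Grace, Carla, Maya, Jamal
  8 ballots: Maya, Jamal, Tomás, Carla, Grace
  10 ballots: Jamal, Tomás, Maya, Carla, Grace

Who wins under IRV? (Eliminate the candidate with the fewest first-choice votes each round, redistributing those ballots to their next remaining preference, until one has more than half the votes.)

Jamal

Round 1: Maya 8, Carla 0, Jamal 10, Grace 10, Tomás 15. Carla eliminated.
Round 2: Maya 8, Jamal 10, Grace 10, Tomás 15. Maya eliminated.
Round 3: Jamal 18, Grace 10, Tomás 15. Grace eliminated.
Round 4: Jamal 28, Tomás 15. Jamal has a majority (≥22).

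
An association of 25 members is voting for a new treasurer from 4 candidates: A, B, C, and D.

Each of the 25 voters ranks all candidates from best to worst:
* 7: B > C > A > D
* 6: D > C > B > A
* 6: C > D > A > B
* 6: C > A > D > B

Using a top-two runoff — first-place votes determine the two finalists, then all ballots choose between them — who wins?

Round 1 first-place votes: A 0, B 7, C 12, D 6. C and B advance.
Runoff: C is ranked above B on 18 ballots, B above C on 7.

C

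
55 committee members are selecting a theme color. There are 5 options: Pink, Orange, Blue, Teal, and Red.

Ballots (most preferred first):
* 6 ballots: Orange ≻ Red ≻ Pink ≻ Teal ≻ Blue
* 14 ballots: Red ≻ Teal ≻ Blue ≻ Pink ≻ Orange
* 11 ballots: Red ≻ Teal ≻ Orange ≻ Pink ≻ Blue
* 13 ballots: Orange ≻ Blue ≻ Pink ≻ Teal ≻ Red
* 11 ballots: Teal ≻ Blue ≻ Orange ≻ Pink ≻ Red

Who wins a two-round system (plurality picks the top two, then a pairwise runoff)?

Round 1 first-place votes: Pink 0, Orange 19, Blue 0, Teal 11, Red 25. Red and Orange advance.
Runoff: Red is ranked above Orange on 25 ballots, Orange above Red on 30.

Orange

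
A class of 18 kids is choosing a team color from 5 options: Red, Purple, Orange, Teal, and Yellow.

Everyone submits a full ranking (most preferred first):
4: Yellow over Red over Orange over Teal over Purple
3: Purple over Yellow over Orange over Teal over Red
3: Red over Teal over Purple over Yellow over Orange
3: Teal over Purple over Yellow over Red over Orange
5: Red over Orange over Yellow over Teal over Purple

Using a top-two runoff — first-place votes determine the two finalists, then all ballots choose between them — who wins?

Round 1 first-place votes: Red 8, Purple 3, Orange 0, Teal 3, Yellow 4. Red and Yellow advance.
Runoff: Red is ranked above Yellow on 8 ballots, Yellow above Red on 10.

Yellow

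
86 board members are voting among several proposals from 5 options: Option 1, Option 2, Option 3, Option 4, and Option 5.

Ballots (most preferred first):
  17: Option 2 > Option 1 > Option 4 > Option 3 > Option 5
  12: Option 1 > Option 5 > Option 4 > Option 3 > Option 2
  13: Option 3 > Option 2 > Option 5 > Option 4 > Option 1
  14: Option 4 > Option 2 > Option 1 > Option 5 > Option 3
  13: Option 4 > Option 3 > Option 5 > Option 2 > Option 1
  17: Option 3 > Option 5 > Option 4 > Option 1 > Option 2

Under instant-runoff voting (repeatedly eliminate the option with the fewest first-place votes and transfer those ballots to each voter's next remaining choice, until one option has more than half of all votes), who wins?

Option 4

Round 1: Option 1 12, Option 2 17, Option 3 30, Option 4 27, Option 5 0. Option 5 eliminated.
Round 2: Option 1 12, Option 2 17, Option 3 30, Option 4 27. Option 1 eliminated.
Round 3: Option 2 17, Option 3 30, Option 4 39. Option 2 eliminated.
Round 4: Option 3 30, Option 4 56. Option 4 has a majority (≥44).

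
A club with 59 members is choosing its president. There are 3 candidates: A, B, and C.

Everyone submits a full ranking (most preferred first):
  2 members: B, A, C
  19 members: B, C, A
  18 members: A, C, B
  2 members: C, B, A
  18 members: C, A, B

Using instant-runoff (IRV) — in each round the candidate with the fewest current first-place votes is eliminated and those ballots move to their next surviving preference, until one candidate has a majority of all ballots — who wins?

Round 1: A 18, B 21, C 20. A eliminated.
Round 2: B 21, C 38. C has a majority (≥30).

C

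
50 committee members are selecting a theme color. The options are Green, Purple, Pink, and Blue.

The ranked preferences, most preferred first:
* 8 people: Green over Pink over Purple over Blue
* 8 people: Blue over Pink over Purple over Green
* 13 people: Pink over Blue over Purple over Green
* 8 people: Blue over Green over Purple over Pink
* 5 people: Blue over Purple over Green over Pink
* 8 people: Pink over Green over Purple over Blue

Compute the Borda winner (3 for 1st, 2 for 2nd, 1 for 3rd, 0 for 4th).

Green: 8×3 + 8×0 + 13×0 + 8×2 + 5×1 + 8×2 = 61
Purple: 8×1 + 8×1 + 13×1 + 8×1 + 5×2 + 8×1 = 55
Pink: 8×2 + 8×2 + 13×3 + 8×0 + 5×0 + 8×3 = 95
Blue: 8×0 + 8×3 + 13×2 + 8×3 + 5×3 + 8×0 = 89

Pink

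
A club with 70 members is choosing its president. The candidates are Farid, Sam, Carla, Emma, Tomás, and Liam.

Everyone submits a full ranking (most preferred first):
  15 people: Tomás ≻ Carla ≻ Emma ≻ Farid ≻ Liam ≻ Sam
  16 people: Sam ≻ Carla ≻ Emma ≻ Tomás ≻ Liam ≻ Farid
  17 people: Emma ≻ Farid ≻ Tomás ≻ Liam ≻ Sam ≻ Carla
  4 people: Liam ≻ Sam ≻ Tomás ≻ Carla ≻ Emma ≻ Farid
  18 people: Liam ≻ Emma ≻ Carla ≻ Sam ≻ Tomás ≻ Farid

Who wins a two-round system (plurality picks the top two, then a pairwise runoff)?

Emma

Round 1 first-place votes: Farid 0, Sam 16, Carla 0, Emma 17, Tomás 15, Liam 22. Liam and Emma advance.
Runoff: Liam is ranked above Emma on 22 ballots, Emma above Liam on 48.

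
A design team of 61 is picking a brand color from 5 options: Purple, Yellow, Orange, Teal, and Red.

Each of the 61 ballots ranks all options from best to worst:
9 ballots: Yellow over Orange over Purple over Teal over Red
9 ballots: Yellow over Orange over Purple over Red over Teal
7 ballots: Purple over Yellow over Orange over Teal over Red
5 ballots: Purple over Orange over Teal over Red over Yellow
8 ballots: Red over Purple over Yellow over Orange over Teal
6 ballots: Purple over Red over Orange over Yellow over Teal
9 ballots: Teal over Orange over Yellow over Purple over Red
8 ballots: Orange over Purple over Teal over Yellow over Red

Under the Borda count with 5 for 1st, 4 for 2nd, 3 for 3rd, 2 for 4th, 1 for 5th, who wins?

Purple

Purple: 9×3 + 9×3 + 7×5 + 5×5 + 8×4 + 6×5 + 9×2 + 8×4 = 226
Yellow: 9×5 + 9×5 + 7×4 + 5×1 + 8×3 + 6×2 + 9×3 + 8×2 = 202
Orange: 9×4 + 9×4 + 7×3 + 5×4 + 8×2 + 6×3 + 9×4 + 8×5 = 223
Teal: 9×2 + 9×1 + 7×2 + 5×3 + 8×1 + 6×1 + 9×5 + 8×3 = 139
Red: 9×1 + 9×2 + 7×1 + 5×2 + 8×5 + 6×4 + 9×1 + 8×1 = 125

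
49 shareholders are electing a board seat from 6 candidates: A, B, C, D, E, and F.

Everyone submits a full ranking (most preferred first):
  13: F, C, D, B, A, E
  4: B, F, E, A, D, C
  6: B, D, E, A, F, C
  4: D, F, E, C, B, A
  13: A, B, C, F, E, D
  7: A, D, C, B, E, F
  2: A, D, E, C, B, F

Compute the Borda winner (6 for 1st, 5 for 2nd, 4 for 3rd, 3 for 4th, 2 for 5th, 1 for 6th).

A: 13×2 + 4×3 + 6×3 + 4×1 + 13×6 + 7×6 + 2×6 = 192
B: 13×3 + 4×6 + 6×6 + 4×2 + 13×5 + 7×3 + 2×2 = 197
C: 13×5 + 4×1 + 6×1 + 4×3 + 13×4 + 7×4 + 2×3 = 173
D: 13×4 + 4×2 + 6×5 + 4×6 + 13×1 + 7×5 + 2×5 = 172
E: 13×1 + 4×4 + 6×4 + 4×4 + 13×2 + 7×2 + 2×4 = 117
F: 13×6 + 4×5 + 6×2 + 4×5 + 13×3 + 7×1 + 2×1 = 178

B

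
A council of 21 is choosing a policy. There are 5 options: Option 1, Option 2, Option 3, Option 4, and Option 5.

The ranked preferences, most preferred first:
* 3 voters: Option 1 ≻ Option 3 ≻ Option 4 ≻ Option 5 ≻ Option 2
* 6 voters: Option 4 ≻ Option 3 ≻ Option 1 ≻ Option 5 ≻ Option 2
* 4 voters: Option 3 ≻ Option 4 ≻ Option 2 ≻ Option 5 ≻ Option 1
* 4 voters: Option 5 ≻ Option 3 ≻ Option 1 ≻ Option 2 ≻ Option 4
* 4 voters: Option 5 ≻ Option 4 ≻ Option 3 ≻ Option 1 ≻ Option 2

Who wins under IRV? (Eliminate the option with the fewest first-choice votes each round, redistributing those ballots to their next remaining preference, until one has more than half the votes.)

Option 3

Round 1: Option 1 3, Option 2 0, Option 3 4, Option 4 6, Option 5 8. Option 2 eliminated.
Round 2: Option 1 3, Option 3 4, Option 4 6, Option 5 8. Option 1 eliminated.
Round 3: Option 3 7, Option 4 6, Option 5 8. Option 4 eliminated.
Round 4: Option 3 13, Option 5 8. Option 3 has a majority (≥11).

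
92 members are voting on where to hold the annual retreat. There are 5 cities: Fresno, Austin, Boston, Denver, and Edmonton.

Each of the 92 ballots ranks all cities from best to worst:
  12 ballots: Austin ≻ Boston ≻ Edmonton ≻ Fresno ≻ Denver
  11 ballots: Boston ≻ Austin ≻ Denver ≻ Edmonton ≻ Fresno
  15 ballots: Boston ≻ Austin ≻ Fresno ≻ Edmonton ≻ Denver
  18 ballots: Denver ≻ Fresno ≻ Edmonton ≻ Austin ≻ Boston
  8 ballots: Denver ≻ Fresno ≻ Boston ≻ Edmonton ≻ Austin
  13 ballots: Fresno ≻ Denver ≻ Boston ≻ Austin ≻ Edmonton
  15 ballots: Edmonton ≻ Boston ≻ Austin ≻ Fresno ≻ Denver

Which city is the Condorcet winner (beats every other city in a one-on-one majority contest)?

Boston

Boston vs Fresno: 53–39
Boston vs Austin: 62–30
Boston vs Denver: 53–39
Boston vs Edmonton: 59–33
Boston beats every other city.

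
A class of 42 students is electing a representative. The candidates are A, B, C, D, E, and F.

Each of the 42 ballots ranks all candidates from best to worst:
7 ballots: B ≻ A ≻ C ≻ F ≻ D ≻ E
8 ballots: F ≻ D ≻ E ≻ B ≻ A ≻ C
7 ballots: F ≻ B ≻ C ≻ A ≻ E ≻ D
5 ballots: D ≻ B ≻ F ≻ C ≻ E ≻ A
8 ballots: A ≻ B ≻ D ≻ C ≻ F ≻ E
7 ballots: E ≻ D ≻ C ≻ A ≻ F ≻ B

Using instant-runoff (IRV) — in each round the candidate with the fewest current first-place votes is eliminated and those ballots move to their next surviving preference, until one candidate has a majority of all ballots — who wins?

Round 1: A 8, B 7, C 0, D 5, E 7, F 15. C eliminated.
Round 2: A 8, B 7, D 5, E 7, F 15. D eliminated.
Round 3: A 8, B 12, E 7, F 15. E eliminated.
Round 4: A 15, B 12, F 15. B eliminated.
Round 5: A 22, F 20. A has a majority (≥22).

A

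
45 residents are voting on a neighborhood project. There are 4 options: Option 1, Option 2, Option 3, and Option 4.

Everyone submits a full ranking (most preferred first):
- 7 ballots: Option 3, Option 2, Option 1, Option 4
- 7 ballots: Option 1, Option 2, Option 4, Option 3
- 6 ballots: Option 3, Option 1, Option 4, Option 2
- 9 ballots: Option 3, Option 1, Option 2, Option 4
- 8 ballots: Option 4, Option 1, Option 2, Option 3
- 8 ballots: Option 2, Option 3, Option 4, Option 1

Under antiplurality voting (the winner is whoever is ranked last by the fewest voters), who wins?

Last-place votes: Option 1 8, Option 2 6, Option 3 15, Option 4 16.

Option 2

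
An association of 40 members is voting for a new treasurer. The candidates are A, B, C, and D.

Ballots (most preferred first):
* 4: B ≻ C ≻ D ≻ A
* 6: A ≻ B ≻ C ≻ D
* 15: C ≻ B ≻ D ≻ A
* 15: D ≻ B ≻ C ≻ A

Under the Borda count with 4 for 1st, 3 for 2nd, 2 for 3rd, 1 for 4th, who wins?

B

A: 4×1 + 6×4 + 15×1 + 15×1 = 58
B: 4×4 + 6×3 + 15×3 + 15×3 = 124
C: 4×3 + 6×2 + 15×4 + 15×2 = 114
D: 4×2 + 6×1 + 15×2 + 15×4 = 104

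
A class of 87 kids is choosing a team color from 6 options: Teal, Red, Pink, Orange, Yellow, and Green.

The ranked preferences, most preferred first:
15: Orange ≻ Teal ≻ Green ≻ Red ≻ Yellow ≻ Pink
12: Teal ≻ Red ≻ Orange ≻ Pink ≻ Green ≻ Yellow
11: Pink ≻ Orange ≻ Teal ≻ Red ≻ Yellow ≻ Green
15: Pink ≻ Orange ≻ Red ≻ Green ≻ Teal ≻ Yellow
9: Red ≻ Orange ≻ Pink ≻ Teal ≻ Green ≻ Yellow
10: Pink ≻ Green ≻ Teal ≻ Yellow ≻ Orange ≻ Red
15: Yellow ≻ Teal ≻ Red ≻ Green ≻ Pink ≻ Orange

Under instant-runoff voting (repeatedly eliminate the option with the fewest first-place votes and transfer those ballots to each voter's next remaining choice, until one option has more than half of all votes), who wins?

Round 1: Teal 12, Red 9, Pink 36, Orange 15, Yellow 15, Green 0. Green eliminated.
Round 2: Teal 12, Red 9, Pink 36, Orange 15, Yellow 15. Red eliminated.
Round 3: Teal 12, Pink 36, Orange 24, Yellow 15. Teal eliminated.
Round 4: Pink 36, Orange 36, Yellow 15. Yellow eliminated.
Round 5: Pink 51, Orange 36. Pink has a majority (≥44).

Pink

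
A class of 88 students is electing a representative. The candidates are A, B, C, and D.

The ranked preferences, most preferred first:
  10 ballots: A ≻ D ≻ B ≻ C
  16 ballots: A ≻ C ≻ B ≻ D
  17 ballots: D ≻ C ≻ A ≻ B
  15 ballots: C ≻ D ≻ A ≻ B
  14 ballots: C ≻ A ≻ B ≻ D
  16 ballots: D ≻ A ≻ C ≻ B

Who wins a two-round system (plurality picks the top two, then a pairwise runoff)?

Round 1 first-place votes: A 26, B 0, C 29, D 33. D and C advance.
Runoff: D is ranked above C on 43 ballots, C above D on 45.

C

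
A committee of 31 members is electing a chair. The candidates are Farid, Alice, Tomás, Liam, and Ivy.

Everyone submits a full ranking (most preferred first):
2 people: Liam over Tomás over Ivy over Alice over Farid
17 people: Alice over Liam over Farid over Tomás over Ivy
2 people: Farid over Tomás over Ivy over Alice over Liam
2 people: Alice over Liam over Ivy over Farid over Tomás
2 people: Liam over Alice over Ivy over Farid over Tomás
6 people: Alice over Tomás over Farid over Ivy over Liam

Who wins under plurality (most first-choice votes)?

Alice

First-place votes: Farid 2, Alice 25, Tomás 0, Liam 4, Ivy 0.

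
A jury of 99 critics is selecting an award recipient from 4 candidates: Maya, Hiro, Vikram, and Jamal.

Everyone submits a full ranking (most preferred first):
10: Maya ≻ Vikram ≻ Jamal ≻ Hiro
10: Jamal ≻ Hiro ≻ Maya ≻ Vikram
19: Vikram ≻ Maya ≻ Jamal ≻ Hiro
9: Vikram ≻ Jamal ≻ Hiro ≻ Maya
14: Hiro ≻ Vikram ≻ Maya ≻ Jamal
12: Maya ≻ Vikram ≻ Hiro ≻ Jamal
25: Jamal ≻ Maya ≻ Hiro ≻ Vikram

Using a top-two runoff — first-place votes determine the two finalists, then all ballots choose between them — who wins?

Round 1 first-place votes: Maya 22, Hiro 14, Vikram 28, Jamal 35. Jamal and Vikram advance.
Runoff: Jamal is ranked above Vikram on 35 ballots, Vikram above Jamal on 64.

Vikram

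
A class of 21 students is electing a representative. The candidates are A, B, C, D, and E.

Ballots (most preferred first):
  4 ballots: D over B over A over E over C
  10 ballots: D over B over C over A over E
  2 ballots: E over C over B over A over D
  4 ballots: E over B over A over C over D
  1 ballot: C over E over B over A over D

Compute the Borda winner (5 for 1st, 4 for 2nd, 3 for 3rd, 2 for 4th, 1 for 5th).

A: 4×3 + 10×2 + 2×2 + 4×3 + 1×2 = 50
B: 4×4 + 10×4 + 2×3 + 4×4 + 1×3 = 81
C: 4×1 + 10×3 + 2×4 + 4×2 + 1×5 = 55
D: 4×5 + 10×5 + 2×1 + 4×1 + 1×1 = 77
E: 4×2 + 10×1 + 2×5 + 4×5 + 1×4 = 52

B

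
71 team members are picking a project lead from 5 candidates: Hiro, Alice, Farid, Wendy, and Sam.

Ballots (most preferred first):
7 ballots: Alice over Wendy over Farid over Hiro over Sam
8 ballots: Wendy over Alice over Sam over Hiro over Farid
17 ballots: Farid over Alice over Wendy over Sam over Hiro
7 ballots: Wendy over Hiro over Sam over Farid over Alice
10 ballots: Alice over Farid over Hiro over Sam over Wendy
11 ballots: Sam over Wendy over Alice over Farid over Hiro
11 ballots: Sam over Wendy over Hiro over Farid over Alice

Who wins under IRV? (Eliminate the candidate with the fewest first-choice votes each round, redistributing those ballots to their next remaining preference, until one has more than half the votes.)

Alice

Round 1: Hiro 0, Alice 17, Farid 17, Wendy 15, Sam 22. Hiro eliminated.
Round 2: Alice 17, Farid 17, Wendy 15, Sam 22. Wendy eliminated.
Round 3: Alice 25, Farid 17, Sam 29. Farid eliminated.
Round 4: Alice 42, Sam 29. Alice has a majority (≥36).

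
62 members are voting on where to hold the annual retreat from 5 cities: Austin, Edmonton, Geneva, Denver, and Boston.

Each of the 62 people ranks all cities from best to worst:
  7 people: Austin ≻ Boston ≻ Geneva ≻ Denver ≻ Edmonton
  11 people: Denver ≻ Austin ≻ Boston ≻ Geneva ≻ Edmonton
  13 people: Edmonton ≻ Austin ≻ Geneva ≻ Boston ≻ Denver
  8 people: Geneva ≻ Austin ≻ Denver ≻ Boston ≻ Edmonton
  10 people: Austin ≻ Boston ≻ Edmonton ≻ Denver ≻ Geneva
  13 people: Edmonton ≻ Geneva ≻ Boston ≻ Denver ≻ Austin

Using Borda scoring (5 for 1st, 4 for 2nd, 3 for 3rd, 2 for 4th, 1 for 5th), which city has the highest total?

Austin: 7×5 + 11×4 + 13×4 + 8×4 + 10×5 + 13×1 = 226
Edmonton: 7×1 + 11×1 + 13×5 + 8×1 + 10×3 + 13×5 = 186
Geneva: 7×3 + 11×2 + 13×3 + 8×5 + 10×1 + 13×4 = 184
Denver: 7×2 + 11×5 + 13×1 + 8×3 + 10×2 + 13×2 = 152
Boston: 7×4 + 11×3 + 13×2 + 8×2 + 10×4 + 13×3 = 182

Austin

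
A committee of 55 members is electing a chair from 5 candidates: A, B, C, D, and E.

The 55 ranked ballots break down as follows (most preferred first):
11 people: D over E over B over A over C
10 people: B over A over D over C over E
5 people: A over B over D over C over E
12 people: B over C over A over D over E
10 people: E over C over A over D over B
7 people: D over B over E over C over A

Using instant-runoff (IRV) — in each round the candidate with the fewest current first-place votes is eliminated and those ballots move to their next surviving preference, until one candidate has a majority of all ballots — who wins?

Round 1: A 5, B 22, C 0, D 18, E 10. C eliminated.
Round 2: A 5, B 22, D 18, E 10. A eliminated.
Round 3: B 27, D 18, E 10. E eliminated.
Round 4: B 27, D 28. D has a majority (≥28).

D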